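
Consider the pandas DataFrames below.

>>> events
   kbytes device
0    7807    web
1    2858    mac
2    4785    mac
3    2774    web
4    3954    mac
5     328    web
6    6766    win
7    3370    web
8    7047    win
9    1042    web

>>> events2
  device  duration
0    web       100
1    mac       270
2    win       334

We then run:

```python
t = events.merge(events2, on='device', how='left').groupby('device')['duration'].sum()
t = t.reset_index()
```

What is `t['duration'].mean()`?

merge on 'device' (how='left') → 10 rows:
   kbytes device  duration
0    7807    web       100
1    2858    mac       270
2    4785    mac       270
3    2774    web       100
4    3954    mac       270
5     328    web       100
6    6766    win       334
7    3370    web       100
8    7047    win       334
9    1042    web       100
group by device, sum of duration:
device
mac    810
web    500
win    668
Name: duration, dtype: int64
reset_index():
  device  duration
0    mac       810
1    web       500
2    win       668
Then the mean of column 'duration': 659.333333333

659.333333333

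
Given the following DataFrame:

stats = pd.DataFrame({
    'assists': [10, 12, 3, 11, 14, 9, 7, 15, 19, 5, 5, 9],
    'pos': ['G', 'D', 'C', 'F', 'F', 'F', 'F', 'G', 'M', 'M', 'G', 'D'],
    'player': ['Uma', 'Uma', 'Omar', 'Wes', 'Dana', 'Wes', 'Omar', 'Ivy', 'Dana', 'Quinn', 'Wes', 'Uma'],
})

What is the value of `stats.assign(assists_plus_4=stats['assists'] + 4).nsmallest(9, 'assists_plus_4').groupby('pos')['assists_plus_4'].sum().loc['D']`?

29

add column assists_plus_4 = stats['assists'] + 4:
    assists pos player  assists_plus_4
0        10   G    Uma              14
1        12   D    Uma              16
2         3   C   Omar               7
3        11   F    Wes              15
4        14   F   Dana              18
5         9   F    Wes              13
6         7   F   Omar              11
7        15   G    Ivy              19
8        19   M   Dana              23
9         5   M  Quinn               9
10        5   G    Wes               9
11        9   D    Uma              13
take 9 rows with smallest assists_plus_4:
    assists pos player  assists_plus_4
2         3   C   Omar               7
9         5   M  Quinn               9
10        5   G    Wes               9
6         7   F   Omar              11
5         9   F    Wes              13
11        9   D    Uma              13
0        10   G    Uma              14
3        11   F    Wes              15
1        12   D    Uma              16
group by pos, sum of assists_plus_4:
pos
C     7
D    29
F    39
G    23
M     9
Name: assists_plus_4, dtype: int64
Taking the value at index 'D' gives 29.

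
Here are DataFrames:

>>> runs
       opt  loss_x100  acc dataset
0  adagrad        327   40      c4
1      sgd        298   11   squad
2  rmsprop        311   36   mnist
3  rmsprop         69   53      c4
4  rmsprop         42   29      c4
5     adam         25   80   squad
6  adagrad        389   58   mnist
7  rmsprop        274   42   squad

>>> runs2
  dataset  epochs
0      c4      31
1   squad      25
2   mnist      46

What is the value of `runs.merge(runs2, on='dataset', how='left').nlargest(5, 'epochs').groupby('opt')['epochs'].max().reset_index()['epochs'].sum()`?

92

merge on 'dataset' (how='left') → 8 rows:
       opt  loss_x100  acc dataset  epochs
0  adagrad        327   40      c4      31
1      sgd        298   11   squad      25
2  rmsprop        311   36   mnist      46
3  rmsprop         69   53      c4      31
4  rmsprop         42   29      c4      31
5     adam         25   80   squad      25
6  adagrad        389   58   mnist      46
7  rmsprop        274   42   squad      25
take 5 rows with largest epochs:
       opt  loss_x100  acc dataset  epochs
2  rmsprop        311   36   mnist      46
6  adagrad        389   58   mnist      46
0  adagrad        327   40      c4      31
3  rmsprop         69   53      c4      31
4  rmsprop         42   29      c4      31
group by opt, max of epochs:
opt
adagrad    46
rmsprop    46
Name: epochs, dtype: int64
reset_index():
       opt  epochs
0  adagrad      46
1  rmsprop      46
Hence 92.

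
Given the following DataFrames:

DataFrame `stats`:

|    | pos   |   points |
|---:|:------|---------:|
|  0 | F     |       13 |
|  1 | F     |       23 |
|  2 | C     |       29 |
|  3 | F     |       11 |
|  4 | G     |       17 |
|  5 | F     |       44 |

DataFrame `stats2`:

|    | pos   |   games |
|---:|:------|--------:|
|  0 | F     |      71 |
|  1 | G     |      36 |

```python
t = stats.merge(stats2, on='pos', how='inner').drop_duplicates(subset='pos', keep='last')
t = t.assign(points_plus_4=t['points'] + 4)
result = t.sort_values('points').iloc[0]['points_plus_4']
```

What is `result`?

21

merge on 'pos' (how='inner') → 5 rows:
  pos  points  games
0   F      13     71
1   F      23     71
2   F      11     71
3   G      17     36
4   F      44     71
drop duplicate pos (keep=last):
  pos  points  games
3   G      17     36
4   F      44     71
add column points_plus_4 = t['points'] + 4:
  pos  points  games  points_plus_4
3   G      17     36             21
4   F      44     71             48
sort by points:
  pos  points  games  points_plus_4
3   G      17     36             21
4   F      44     71             48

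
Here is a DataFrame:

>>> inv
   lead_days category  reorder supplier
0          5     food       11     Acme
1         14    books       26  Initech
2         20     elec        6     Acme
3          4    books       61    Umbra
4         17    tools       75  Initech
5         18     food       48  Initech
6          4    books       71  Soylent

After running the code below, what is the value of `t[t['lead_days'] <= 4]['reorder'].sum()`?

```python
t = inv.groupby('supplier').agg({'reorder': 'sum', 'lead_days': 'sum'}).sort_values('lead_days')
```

group by supplier: sum(reorder), sum(lead_days):
          reorder  lead_days
supplier                    
Acme           17         25
Initech       149         49
Soylent        71          4
Umbra          61          4
sort by lead_days:
          reorder  lead_days
supplier                    
Soylent        71          4
Umbra          61          4
Acme           17         25
Initech       149         49
filter rows where lead_days <= 4:
          reorder  lead_days
supplier                    
Soylent        71          4
Umbra          61          4
sum of column 'reorder' → 132

132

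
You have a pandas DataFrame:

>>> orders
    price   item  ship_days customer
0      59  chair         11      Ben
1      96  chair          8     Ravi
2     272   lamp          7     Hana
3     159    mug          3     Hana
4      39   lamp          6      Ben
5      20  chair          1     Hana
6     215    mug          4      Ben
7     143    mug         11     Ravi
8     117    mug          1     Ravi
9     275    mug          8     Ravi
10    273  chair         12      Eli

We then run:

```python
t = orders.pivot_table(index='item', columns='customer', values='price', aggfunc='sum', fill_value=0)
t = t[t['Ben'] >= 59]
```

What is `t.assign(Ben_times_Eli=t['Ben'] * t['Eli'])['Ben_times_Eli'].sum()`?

pivot: rows=item, cols=customer, sum(price):
customer  Ben  Eli  Hana  Ravi
item                          
chair      59  273    20    96
lamp       39    0   272     0
mug       215    0   159   535
filter rows where Ben >= 59:
customer  Ben  Eli  Hana  Ravi
item                          
chair      59  273    20    96
mug       215    0   159   535
add column Ben_times_Eli = t['Ben'] * t['Eli']:
customer  Ben  Eli  Hana  Ravi  Ben_times_Eli
item                                         
chair      59  273    20    96          16107
mug       215    0   159   535              0
So sum() = 16107.

16107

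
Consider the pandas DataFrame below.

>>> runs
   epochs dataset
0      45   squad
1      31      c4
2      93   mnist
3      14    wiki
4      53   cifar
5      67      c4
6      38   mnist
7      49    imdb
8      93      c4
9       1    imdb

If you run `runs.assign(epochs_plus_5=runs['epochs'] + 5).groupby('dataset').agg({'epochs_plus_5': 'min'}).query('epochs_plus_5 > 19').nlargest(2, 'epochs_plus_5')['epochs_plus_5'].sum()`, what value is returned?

add column epochs_plus_5 = runs['epochs'] + 5:
   epochs dataset  epochs_plus_5
0      45   squad             50
1      31      c4             36
2      93   mnist             98
3      14    wiki             19
4      53   cifar             58
5      67      c4             72
6      38   mnist             43
7      49    imdb             54
8      93      c4             98
9       1    imdb              6
group by dataset, min of epochs_plus_5:
         epochs_plus_5
dataset               
c4                  36
cifar               58
imdb                 6
mnist               43
squad               50
wiki                19
filter rows where epochs_plus_5 > 19:
         epochs_plus_5
dataset               
c4                  36
cifar               58
mnist               43
squad               50
take 2 rows with largest epochs_plus_5:
         epochs_plus_5
dataset               
cifar               58
squad               50
The sum of column 'epochs_plus_5' is 108.

108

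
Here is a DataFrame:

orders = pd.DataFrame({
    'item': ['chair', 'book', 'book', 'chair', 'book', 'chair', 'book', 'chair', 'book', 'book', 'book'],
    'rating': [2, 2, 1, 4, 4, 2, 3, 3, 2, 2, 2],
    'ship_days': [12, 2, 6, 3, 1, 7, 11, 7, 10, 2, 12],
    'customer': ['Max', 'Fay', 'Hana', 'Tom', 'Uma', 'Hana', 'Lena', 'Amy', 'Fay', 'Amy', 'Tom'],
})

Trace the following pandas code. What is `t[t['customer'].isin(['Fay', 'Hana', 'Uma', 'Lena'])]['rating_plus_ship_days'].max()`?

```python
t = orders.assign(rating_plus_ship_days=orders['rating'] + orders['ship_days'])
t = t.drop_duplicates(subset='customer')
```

14

add column rating_plus_ship_days = orders['rating'] + orders['ship_days']:
     item  rating  ship_days customer  rating_plus_ship_days
0   chair       2         12      Max                     14
1    book       2          2      Fay                      4
2    book       1          6     Hana                      7
3   chair       4          3      Tom                      7
4    book       4          1      Uma                      5
5   chair       2          7     Hana                      9
6    book       3         11     Lena                     14
7   chair       3          7      Amy                     10
8    book       2         10      Fay                     12
9    book       2          2      Amy                      4
10   book       2         12      Tom                     14
drop duplicate customer (keep=first):
    item  rating  ship_days customer  rating_plus_ship_days
0  chair       2         12      Max                     14
1   book       2          2      Fay                      4
2   book       1          6     Hana                      7
3  chair       4          3      Tom                      7
4   book       4          1      Uma                      5
6   book       3         11     Lena                     14
7  chair       3          7      Amy                     10
filter rows where customer in ['Fay', 'Hana', 'Uma', 'Lena']:
   item  rating  ship_days customer  rating_plus_ship_days
1  book       2          2      Fay                      4
2  book       1          6     Hana                      7
4  book       4          1      Uma                      5
6  book       3         11     Lena                     14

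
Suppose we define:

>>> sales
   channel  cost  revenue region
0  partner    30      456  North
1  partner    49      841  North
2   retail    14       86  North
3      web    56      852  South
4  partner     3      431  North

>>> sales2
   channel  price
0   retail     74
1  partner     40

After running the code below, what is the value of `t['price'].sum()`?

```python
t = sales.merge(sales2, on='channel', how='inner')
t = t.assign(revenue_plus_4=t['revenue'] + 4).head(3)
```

154

merge on 'channel' (how='inner') → 4 rows:
   channel  cost  revenue region  price
0  partner    30      456  North     40
1  partner    49      841  North     40
2   retail    14       86  North     74
3  partner     3      431  North     40
add column revenue_plus_4 = t['revenue'] + 4:
   channel  cost  revenue region  price  revenue_plus_4
0  partner    30      456  North     40             460
1  partner    49      841  North     40             845
2   retail    14       86  North     74              90
3  partner     3      431  North     40             435
take first 3 rows:
   channel  cost  revenue region  price  revenue_plus_4
0  partner    30      456  North     40             460
1  partner    49      841  North     40             845
2   retail    14       86  North     74              90
Taking the sum of column 'price' gives 154.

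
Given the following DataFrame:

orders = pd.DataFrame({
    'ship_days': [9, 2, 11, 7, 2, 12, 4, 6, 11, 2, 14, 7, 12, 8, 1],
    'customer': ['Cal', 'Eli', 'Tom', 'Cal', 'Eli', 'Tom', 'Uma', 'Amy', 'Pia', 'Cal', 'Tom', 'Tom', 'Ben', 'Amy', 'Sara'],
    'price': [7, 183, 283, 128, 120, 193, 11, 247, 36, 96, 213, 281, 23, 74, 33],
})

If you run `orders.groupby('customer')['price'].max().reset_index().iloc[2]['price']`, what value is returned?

128

group by customer, max of price:
customer
Amy     247
Ben      23
Cal     128
Eli     183
Pia      36
Sara     33
Tom     283
Uma      11
Name: price, dtype: int64
reset_index():
  customer  price
0      Amy    247
1      Ben     23
2      Cal    128
3      Eli    183
4      Pia     36
5     Sara     33
6      Tom    283
7      Uma     11
The value at position 2, column 'price' is 128.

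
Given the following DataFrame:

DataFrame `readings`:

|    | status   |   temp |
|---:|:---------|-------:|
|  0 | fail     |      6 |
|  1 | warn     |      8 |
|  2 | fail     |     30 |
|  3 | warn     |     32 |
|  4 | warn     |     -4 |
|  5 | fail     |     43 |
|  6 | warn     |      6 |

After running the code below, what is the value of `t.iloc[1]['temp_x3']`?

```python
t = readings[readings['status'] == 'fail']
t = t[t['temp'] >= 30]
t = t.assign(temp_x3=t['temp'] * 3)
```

129

filter rows where status == 'fail':
  status  temp
0   fail     6
2   fail    30
5   fail    43
filter rows where temp >= 30:
  status  temp
2   fail    30
5   fail    43
add column temp_x3 = t['temp'] * 3:
  status  temp  temp_x3
2   fail    30       90
5   fail    43      129
So iloc[1]['temp_x3'] = 129.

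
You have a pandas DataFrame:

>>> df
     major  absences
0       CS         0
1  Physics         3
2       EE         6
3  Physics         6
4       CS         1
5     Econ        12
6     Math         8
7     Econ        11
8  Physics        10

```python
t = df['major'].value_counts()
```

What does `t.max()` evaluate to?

value_counts of major:
major
Physics    3
CS         2
Econ       2
EE         1
Math       1
Name: count, dtype: int64

3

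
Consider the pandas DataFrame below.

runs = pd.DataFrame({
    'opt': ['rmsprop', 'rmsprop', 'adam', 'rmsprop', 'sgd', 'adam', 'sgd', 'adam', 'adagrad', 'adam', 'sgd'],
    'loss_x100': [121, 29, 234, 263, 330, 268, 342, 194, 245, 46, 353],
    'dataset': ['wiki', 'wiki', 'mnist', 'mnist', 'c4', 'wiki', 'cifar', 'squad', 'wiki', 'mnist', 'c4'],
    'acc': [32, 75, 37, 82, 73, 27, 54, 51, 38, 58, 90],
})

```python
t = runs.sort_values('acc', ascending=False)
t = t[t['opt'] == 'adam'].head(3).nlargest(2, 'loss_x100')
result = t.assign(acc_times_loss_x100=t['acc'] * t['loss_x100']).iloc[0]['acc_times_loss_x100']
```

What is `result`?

sort by acc descending:
        opt  loss_x100 dataset  acc
10      sgd        353      c4   90
3   rmsprop        263   mnist   82
1   rmsprop         29    wiki   75
4       sgd        330      c4   73
9      adam         46   mnist   58
6       sgd        342   cifar   54
7      adam        194   squad   51
8   adagrad        245    wiki   38
2      adam        234   mnist   37
0   rmsprop        121    wiki   32
5      adam        268    wiki   27
filter rows where opt == 'adam':
    opt  loss_x100 dataset  acc
9  adam         46   mnist   58
7  adam        194   squad   51
2  adam        234   mnist   37
5  adam        268    wiki   27
take first 3 rows:
    opt  loss_x100 dataset  acc
9  adam         46   mnist   58
7  adam        194   squad   51
2  adam        234   mnist   37
take 2 rows with largest loss_x100:
    opt  loss_x100 dataset  acc
2  adam        234   mnist   37
7  adam        194   squad   51
add column acc_times_loss_x100 = t['acc'] * t['loss_x100']:
    opt  loss_x100 dataset  acc  acc_times_loss_x100
2  adam        234   mnist   37                 8658
7  adam        194   squad   51                 9894
Hence 8658.

8658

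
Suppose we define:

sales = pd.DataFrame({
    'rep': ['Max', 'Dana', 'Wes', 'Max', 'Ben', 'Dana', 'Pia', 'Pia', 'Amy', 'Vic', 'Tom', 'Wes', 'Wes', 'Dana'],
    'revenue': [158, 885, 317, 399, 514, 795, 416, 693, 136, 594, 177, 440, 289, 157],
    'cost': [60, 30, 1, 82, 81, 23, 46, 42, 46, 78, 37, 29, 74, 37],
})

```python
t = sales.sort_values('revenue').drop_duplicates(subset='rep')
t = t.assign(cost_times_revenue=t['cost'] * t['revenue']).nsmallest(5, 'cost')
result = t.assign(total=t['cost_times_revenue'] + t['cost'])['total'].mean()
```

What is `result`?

sort by revenue:
     rep  revenue  cost
8    Amy      136    46
13  Dana      157    37
0    Max      158    60
10   Tom      177    37
12   Wes      289    74
2    Wes      317     1
3    Max      399    82
6    Pia      416    46
11   Wes      440    29
4    Ben      514    81
9    Vic      594    78
7    Pia      693    42
5   Dana      795    23
1   Dana      885    30
drop duplicate rep (keep=first):
     rep  revenue  cost
8    Amy      136    46
13  Dana      157    37
0    Max      158    60
10   Tom      177    37
12   Wes      289    74
6    Pia      416    46
4    Ben      514    81
9    Vic      594    78
add column cost_times_revenue = t['cost'] * t['revenue']:
     rep  revenue  cost  cost_times_revenue
8    Amy      136    46                6256
13  Dana      157    37                5809
0    Max      158    60                9480
10   Tom      177    37                6549
12   Wes      289    74               21386
6    Pia      416    46               19136
4    Ben      514    81               41634
9    Vic      594    78               46332
take 5 rows with smallest cost:
     rep  revenue  cost  cost_times_revenue
13  Dana      157    37                5809
10   Tom      177    37                6549
8    Amy      136    46                6256
6    Pia      416    46               19136
0    Max      158    60                9480
add column total = t['cost_times_revenue'] + t['cost']:
     rep  revenue  cost  cost_times_revenue  total
13  Dana      157    37                5809   5846
10   Tom      177    37                6549   6586
8    Amy      136    46                6256   6302
6    Pia      416    46               19136  19182
0    Max      158    60                9480   9540
The mean of column 'total' is 9491.2.

9491.2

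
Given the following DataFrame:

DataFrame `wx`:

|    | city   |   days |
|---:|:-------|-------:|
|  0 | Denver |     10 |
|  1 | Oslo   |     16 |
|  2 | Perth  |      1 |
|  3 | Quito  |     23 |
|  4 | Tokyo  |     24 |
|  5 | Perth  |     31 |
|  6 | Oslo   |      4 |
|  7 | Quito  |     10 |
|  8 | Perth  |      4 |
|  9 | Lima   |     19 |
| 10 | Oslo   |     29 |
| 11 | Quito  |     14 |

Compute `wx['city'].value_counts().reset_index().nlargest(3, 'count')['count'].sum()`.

value_counts of city:
city
Oslo      3
Perth     3
Quito     3
Denver    1
Tokyo     1
Lima      1
Name: count, dtype: int64
reset_index():
     city  count
0    Oslo      3
1   Perth      3
2   Quito      3
3  Denver      1
4   Tokyo      1
5    Lima      1
take 3 rows with largest count:
    city  count
0   Oslo      3
1  Perth      3
2  Quito      3

9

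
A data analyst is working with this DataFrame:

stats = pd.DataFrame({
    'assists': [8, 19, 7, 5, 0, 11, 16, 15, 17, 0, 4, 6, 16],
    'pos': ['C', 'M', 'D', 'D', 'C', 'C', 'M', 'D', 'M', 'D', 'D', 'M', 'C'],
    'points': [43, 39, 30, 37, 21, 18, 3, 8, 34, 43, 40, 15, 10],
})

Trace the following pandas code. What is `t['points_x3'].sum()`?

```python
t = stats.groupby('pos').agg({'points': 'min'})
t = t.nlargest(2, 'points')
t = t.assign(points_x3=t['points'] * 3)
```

54

group by pos, min of points:
     points
pos        
C        10
D         8
M         3
take 2 rows with largest points:
     points
pos        
C        10
D         8
add column points_x3 = t['points'] * 3:
     points  points_x3
pos                   
C        10         30
D         8         24
The sum of column 'points_x3' is 54.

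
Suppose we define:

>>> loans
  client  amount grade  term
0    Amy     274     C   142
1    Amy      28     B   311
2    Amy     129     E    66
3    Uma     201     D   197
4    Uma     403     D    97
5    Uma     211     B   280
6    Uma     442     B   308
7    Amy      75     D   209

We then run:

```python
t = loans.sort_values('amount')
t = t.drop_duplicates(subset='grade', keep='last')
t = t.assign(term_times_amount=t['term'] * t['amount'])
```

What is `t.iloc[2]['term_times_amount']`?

sort by amount:
  client  amount grade  term
1    Amy      28     B   311
7    Amy      75     D   209
2    Amy     129     E    66
3    Uma     201     D   197
5    Uma     211     B   280
0    Amy     274     C   142
4    Uma     403     D    97
6    Uma     442     B   308
drop duplicate grade (keep=last):
  client  amount grade  term
2    Amy     129     E    66
0    Amy     274     C   142
4    Uma     403     D    97
6    Uma     442     B   308
add column term_times_amount = t['term'] * t['amount']:
  client  amount grade  term  term_times_amount
2    Amy     129     E    66               8514
0    Amy     274     C   142              38908
4    Uma     403     D    97              39091
6    Uma     442     B   308             136136
So iloc[2]['term_times_amount'] = 39091.

39091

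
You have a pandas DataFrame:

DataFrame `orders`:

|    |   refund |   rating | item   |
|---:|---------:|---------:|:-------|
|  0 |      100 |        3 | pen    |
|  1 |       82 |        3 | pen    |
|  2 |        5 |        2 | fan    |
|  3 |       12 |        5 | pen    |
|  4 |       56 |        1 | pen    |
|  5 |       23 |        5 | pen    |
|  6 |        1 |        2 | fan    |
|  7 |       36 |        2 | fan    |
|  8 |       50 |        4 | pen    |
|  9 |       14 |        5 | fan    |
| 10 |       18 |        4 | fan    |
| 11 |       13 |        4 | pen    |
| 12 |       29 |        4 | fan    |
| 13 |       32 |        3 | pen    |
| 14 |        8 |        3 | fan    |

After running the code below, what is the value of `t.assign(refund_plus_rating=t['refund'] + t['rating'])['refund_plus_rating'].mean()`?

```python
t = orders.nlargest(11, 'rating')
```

take 11 rows with largest rating:
    refund  rating item
3       12       5  pen
5       23       5  pen
9       14       5  fan
8       50       4  pen
10      18       4  fan
11      13       4  pen
12      29       4  fan
0      100       3  pen
1       82       3  pen
13      32       3  pen
14       8       3  fan
add column refund_plus_rating = t['refund'] + t['rating']:
    refund  rating item  refund_plus_rating
3       12       5  pen                  17
5       23       5  pen                  28
9       14       5  fan                  19
8       50       4  pen                  54
10      18       4  fan                  22
11      13       4  pen                  17
12      29       4  fan                  33
0      100       3  pen                 103
1       82       3  pen                  85
13      32       3  pen                  35
14       8       3  fan                  11

38.5454545455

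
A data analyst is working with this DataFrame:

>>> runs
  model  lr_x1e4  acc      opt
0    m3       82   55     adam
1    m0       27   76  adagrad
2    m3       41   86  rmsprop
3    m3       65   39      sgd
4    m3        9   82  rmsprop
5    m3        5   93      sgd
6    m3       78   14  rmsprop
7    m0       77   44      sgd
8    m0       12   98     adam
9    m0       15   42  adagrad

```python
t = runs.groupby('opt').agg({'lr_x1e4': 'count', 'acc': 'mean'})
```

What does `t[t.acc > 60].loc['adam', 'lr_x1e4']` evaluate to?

2

group by opt: count(lr_x1e4), mean(acc):
         lr_x1e4        acc
opt                        
adagrad        2  59.000000
adam           2  76.500000
rmsprop        3  60.666667
sgd            3  58.666667
filter rows where acc > 60:
         lr_x1e4        acc
opt                        
adam           2  76.500000
rmsprop        3  60.666667
value at row 'adam', column 'lr_x1e4' → 2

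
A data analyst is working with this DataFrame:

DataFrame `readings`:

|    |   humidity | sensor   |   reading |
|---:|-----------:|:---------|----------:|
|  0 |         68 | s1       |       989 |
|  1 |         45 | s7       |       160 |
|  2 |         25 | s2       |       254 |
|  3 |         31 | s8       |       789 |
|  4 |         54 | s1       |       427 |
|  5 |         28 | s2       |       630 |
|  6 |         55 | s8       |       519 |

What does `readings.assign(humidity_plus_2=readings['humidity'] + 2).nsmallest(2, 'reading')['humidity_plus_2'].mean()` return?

37.0

add column humidity_plus_2 = readings['humidity'] + 2:
   humidity sensor  reading  humidity_plus_2
0        68     s1      989               70
1        45     s7      160               47
2        25     s2      254               27
3        31     s8      789               33
4        54     s1      427               56
5        28     s2      630               30
6        55     s8      519               57
take 2 rows with smallest reading:
   humidity sensor  reading  humidity_plus_2
1        45     s7      160               47
2        25     s2      254               27
Then the mean of column 'humidity_plus_2': 37.0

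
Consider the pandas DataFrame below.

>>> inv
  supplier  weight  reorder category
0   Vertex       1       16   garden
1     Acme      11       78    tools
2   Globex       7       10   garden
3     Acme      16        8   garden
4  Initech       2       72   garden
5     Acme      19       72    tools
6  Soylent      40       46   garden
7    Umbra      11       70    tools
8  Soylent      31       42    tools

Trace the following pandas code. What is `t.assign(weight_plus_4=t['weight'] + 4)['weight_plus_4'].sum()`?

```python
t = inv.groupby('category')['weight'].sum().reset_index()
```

group by category, sum of weight:
category
garden    66
tools     72
Name: weight, dtype: int64
reset_index():
  category  weight
0   garden      66
1    tools      72
add column weight_plus_4 = t['weight'] + 4:
  category  weight  weight_plus_4
0   garden      66             70
1    tools      72             76
Reading off the sum of column 'weight_plus_4', we get 146.

146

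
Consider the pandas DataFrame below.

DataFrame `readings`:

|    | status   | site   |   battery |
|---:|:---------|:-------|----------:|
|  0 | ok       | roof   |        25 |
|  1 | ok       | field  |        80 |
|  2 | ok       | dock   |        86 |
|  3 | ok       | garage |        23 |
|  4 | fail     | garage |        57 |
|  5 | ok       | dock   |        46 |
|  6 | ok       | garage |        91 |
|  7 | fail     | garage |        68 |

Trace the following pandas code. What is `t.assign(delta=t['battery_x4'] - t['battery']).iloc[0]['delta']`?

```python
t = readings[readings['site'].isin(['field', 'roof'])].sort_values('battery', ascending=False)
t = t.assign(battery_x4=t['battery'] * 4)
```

240

filter rows where site in ['field', 'roof']:
  status   site  battery
0     ok   roof       25
1     ok  field       80
sort by battery descending:
  status   site  battery
1     ok  field       80
0     ok   roof       25
add column battery_x4 = t['battery'] * 4:
  status   site  battery  battery_x4
1     ok  field       80         320
0     ok   roof       25         100
add column delta = t['battery_x4'] - t['battery']:
  status   site  battery  battery_x4  delta
1     ok  field       80         320    240
0     ok   roof       25         100     75
value at position 0, column 'delta' → 240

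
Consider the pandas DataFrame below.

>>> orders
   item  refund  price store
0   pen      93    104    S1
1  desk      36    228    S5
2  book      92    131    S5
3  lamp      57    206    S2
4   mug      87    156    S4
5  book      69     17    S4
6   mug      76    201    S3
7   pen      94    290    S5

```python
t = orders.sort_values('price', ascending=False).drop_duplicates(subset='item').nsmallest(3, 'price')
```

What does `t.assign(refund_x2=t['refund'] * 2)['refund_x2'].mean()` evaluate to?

150.0

sort by price descending:
   item  refund  price store
7   pen      94    290    S5
1  desk      36    228    S5
3  lamp      57    206    S2
6   mug      76    201    S3
4   mug      87    156    S4
2  book      92    131    S5
0   pen      93    104    S1
5  book      69     17    S4
drop duplicate item (keep=first):
   item  refund  price store
7   pen      94    290    S5
1  desk      36    228    S5
3  lamp      57    206    S2
6   mug      76    201    S3
2  book      92    131    S5
take 3 rows with smallest price:
   item  refund  price store
2  book      92    131    S5
6   mug      76    201    S3
3  lamp      57    206    S2
add column refund_x2 = t['refund'] * 2:
   item  refund  price store  refund_x2
2  book      92    131    S5        184
6   mug      76    201    S3        152
3  lamp      57    206    S2        114
Finally, mean of column 'refund_x2' = 150.0.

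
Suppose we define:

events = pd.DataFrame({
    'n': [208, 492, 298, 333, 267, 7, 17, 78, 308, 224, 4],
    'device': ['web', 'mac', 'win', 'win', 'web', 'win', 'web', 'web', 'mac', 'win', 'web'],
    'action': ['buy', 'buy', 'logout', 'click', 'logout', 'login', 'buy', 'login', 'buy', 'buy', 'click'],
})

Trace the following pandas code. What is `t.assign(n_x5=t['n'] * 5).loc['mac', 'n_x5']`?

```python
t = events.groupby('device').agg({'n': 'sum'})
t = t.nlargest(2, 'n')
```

group by device, sum of n:
          n
device     
mac     800
web     574
win     862
take 2 rows with largest n:
          n
device     
win     862
mac     800
add column n_x5 = t['n'] * 5:
          n  n_x5
device           
win     862  4310
mac     800  4000

4000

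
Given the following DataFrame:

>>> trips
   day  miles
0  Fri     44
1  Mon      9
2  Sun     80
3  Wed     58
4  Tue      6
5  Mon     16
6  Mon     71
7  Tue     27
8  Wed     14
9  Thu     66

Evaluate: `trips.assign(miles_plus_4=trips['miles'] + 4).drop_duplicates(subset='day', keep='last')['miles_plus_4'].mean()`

add column miles_plus_4 = trips['miles'] + 4:
   day  miles  miles_plus_4
0  Fri     44            48
1  Mon      9            13
2  Sun     80            84
3  Wed     58            62
4  Tue      6            10
5  Mon     16            20
6  Mon     71            75
7  Tue     27            31
8  Wed     14            18
9  Thu     66            70
drop duplicate day (keep=last):
   day  miles  miles_plus_4
0  Fri     44            48
2  Sun     80            84
6  Mon     71            75
7  Tue     27            31
8  Wed     14            18
9  Thu     66            70
So mean() = 54.3333333333.

54.3333333333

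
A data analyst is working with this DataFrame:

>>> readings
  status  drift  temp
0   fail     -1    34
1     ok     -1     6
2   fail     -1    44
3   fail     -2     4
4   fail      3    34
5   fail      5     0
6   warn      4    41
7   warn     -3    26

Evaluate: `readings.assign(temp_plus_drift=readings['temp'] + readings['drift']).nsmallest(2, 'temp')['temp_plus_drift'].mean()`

3.5

add column temp_plus_drift = readings['temp'] + readings['drift']:
  status  drift  temp  temp_plus_drift
0   fail     -1    34               33
1     ok     -1     6                5
2   fail     -1    44               43
3   fail     -2     4                2
4   fail      3    34               37
5   fail      5     0                5
6   warn      4    41               45
7   warn     -3    26               23
take 2 rows with smallest temp:
  status  drift  temp  temp_plus_drift
5   fail      5     0                5
3   fail     -2     4                2
The mean of column 'temp_plus_drift' is 3.5.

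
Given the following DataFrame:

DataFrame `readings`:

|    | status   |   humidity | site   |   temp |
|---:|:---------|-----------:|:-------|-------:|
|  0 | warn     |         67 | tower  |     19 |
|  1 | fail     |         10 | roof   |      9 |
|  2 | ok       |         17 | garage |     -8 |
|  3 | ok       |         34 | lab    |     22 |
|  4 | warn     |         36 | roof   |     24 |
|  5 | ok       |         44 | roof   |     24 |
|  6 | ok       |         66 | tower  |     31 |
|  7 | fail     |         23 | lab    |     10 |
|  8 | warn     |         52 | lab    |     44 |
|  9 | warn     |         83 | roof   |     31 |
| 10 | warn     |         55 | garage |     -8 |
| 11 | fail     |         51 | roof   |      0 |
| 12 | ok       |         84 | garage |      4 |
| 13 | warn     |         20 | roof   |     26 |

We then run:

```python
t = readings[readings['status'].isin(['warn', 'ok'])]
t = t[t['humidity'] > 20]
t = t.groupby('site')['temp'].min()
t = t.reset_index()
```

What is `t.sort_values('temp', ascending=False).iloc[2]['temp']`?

filter rows where status in ['warn', 'ok']:
   status  humidity    site  temp
0    warn        67   tower    19
2      ok        17  garage    -8
3      ok        34     lab    22
4    warn        36    roof    24
5      ok        44    roof    24
6      ok        66   tower    31
8    warn        52     lab    44
9    warn        83    roof    31
10   warn        55  garage    -8
12     ok        84  garage     4
13   warn        20    roof    26
filter rows where humidity > 20:
   status  humidity    site  temp
0    warn        67   tower    19
3      ok        34     lab    22
4    warn        36    roof    24
5      ok        44    roof    24
6      ok        66   tower    31
8    warn        52     lab    44
9    warn        83    roof    31
10   warn        55  garage    -8
12     ok        84  garage     4
group by site, min of temp:
site
garage    -8
lab       22
roof      24
tower     19
Name: temp, dtype: int64
reset_index():
     site  temp
0  garage    -8
1     lab    22
2    roof    24
3   tower    19
sort by temp descending:
     site  temp
2    roof    24
1     lab    22
3   tower    19
0  garage    -8
Finally, value at position 2, column 'temp' = 19.

19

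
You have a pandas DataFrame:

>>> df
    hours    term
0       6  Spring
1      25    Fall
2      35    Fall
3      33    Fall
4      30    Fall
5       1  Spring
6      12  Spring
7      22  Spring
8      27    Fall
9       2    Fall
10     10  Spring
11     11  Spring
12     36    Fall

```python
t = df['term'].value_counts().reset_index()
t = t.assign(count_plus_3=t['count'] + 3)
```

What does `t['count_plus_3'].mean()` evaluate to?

value_counts of term:
term
Fall      7
Spring    6
Name: count, dtype: int64
reset_index():
     term  count
0    Fall      7
1  Spring      6
add column count_plus_3 = t['count'] + 3:
     term  count  count_plus_3
0    Fall      7            10
1  Spring      6             9
The mean of column 'count_plus_3' is 9.5.

9.5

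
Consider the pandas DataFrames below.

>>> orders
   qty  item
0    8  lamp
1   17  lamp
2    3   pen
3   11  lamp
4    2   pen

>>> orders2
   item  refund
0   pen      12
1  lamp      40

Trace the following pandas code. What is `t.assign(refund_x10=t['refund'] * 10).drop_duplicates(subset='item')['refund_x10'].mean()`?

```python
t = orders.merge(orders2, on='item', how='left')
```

merge on 'item' (how='left') → 5 rows:
   qty  item  refund
0    8  lamp      40
1   17  lamp      40
2    3   pen      12
3   11  lamp      40
4    2   pen      12
add column refund_x10 = t['refund'] * 10:
   qty  item  refund  refund_x10
0    8  lamp      40         400
1   17  lamp      40         400
2    3   pen      12         120
3   11  lamp      40         400
4    2   pen      12         120
drop duplicate item (keep=first):
   qty  item  refund  refund_x10
0    8  lamp      40         400
2    3   pen      12         120
The mean of column 'refund_x10' is 260.0.

260.0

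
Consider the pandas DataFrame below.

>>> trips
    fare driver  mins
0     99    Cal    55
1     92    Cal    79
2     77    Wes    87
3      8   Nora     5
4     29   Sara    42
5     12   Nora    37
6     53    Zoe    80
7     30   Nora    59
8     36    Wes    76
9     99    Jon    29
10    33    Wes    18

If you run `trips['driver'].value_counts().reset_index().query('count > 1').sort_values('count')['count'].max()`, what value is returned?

3

value_counts of driver:
driver
Wes     3
Nora    3
Cal     2
Sara    1
Zoe     1
Jon     1
Name: count, dtype: int64
reset_index():
  driver  count
0    Wes      3
1   Nora      3
2    Cal      2
3   Sara      1
4    Zoe      1
5    Jon      1
filter rows where count > 1:
  driver  count
0    Wes      3
1   Nora      3
2    Cal      2
sort by count:
  driver  count
2    Cal      2
0    Wes      3
1   Nora      3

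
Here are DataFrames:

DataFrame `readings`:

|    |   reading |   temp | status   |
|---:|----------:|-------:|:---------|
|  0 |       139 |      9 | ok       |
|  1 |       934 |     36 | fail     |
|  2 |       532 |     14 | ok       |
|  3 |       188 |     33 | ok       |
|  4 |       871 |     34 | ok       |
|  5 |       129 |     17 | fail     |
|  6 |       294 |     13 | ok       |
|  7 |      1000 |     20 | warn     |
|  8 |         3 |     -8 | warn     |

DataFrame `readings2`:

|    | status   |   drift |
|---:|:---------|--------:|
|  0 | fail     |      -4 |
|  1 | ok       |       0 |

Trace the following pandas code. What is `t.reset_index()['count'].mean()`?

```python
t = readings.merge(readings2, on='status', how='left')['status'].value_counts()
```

merge on 'status' (how='left') → 9 rows:
   reading  temp status  drift
0      139     9     ok    0.0
1      934    36   fail   -4.0
2      532    14     ok    0.0
3      188    33     ok    0.0
4      871    34     ok    0.0
5      129    17   fail   -4.0
6      294    13     ok    0.0
7     1000    20   warn    NaN
8        3    -8   warn    NaN
value_counts of status:
status
ok      5
fail    2
warn    2
Name: count, dtype: int64
reset_index():
  status  count
0     ok      5
1   fail      2
2   warn      2

3.0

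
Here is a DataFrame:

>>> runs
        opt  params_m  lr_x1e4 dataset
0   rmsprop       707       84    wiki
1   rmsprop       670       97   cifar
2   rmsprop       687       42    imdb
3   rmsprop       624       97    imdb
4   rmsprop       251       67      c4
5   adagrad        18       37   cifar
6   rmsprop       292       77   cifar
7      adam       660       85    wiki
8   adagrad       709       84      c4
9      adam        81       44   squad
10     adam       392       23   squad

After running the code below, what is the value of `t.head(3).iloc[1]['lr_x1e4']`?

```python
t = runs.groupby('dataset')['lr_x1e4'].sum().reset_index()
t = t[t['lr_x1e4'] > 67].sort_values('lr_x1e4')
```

group by dataset, sum of lr_x1e4:
dataset
c4       151
cifar    211
imdb     139
squad     67
wiki     169
Name: lr_x1e4, dtype: int64
reset_index():
  dataset  lr_x1e4
0      c4      151
1   cifar      211
2    imdb      139
3   squad       67
4    wiki      169
filter rows where lr_x1e4 > 67:
  dataset  lr_x1e4
0      c4      151
1   cifar      211
2    imdb      139
4    wiki      169
sort by lr_x1e4:
  dataset  lr_x1e4
2    imdb      139
0      c4      151
4    wiki      169
1   cifar      211
take first 3 rows:
  dataset  lr_x1e4
2    imdb      139
0      c4      151
4    wiki      169
The value at position 1, column 'lr_x1e4' is 151.

151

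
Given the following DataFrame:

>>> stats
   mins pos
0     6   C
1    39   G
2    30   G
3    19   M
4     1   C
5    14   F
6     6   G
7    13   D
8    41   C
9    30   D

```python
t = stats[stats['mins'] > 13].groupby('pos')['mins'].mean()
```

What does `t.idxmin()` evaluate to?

F

filter rows where mins > 13:
   mins pos
1    39   G
2    30   G
3    19   M
5    14   F
8    41   C
9    30   D
group by pos, mean of mins:
pos
C    41.0
D    30.0
F    14.0
G    34.5
M    19.0
Name: mins, dtype: float64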